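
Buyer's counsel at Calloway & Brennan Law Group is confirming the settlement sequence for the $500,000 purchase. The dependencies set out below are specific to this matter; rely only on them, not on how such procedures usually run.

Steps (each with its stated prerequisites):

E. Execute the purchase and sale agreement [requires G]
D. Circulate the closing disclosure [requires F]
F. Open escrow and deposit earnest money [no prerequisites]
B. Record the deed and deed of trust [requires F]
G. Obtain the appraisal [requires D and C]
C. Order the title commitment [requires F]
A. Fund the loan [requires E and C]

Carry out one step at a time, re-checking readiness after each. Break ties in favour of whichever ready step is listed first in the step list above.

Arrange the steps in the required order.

F has no prerequisites → F first.
D, B and C are all available; D is listed earlier → D.
Ready: B and C. B is listed earlier → B.
Next only C has its prerequisites met → C.
G is the only step now ready → G.
That leaves E as the only ready step → E.
A is the only step now ready → A.

F, D, B, C, G, E, A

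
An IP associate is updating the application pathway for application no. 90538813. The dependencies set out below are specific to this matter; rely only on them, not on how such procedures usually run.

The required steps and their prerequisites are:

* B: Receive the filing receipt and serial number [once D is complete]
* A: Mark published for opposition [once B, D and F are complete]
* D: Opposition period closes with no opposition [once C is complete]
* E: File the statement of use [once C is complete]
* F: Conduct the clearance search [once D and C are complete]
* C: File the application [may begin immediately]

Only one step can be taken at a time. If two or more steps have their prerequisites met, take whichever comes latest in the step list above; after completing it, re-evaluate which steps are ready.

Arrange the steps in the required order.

Only C has no prerequisites, so it is first.
E and D are both available; E is listed later → E.
That leaves D as the only ready step → D.
Now F and B have their prerequisites met. F is listed later, so F next.
That leaves B as the only ready step → B.
That leaves A as the only ready step → A.

C, E, D, F, B, A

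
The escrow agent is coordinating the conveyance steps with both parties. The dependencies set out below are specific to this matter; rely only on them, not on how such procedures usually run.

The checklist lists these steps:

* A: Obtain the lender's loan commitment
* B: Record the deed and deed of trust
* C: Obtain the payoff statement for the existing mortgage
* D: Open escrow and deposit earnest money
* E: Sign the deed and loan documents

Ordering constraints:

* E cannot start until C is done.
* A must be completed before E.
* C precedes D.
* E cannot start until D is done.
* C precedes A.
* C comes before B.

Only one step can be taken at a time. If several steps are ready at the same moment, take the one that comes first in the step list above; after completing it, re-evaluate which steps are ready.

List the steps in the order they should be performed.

C A B D E

C has no prerequisites → C first.
A, B and D are all available; A is listed earlier → A.
Now B and D have their prerequisites met. B is listed earlier, so B next.
D needed C, now all done → D.
E needed A, C and D, now all done → E.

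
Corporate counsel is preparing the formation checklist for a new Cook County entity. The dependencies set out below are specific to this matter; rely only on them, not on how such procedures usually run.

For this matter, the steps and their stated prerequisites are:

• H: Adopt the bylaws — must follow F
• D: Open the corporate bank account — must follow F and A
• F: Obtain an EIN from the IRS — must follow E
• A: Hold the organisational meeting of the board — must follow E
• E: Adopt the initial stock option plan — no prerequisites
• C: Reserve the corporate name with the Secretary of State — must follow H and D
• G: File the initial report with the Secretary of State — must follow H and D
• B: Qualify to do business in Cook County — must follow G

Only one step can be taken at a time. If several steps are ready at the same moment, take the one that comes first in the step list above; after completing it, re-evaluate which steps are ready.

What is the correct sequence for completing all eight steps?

Only E has no prerequisites, so it is first.
Now F and A have their prerequisites met. F is listed earlier, so F next.
H and A are both available; H is listed earlier → H.
That leaves A as the only ready step → A.
D needed F and A, now all done → D.
Now C and G have their prerequisites met. C is listed earlier, so C next.
G needed H and D, now all done → G.
B is the only step now ready → B.

E, F, H, A, D, C, G, B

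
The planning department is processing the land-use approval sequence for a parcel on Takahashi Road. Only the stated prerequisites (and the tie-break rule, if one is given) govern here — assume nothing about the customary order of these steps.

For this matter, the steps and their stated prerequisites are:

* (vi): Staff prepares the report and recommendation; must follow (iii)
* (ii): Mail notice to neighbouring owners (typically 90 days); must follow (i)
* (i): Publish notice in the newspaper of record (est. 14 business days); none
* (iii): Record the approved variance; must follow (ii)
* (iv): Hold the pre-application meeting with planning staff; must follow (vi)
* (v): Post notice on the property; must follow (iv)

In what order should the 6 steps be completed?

(i) → (ii) → (iii) → (vi) → (iv) → (v)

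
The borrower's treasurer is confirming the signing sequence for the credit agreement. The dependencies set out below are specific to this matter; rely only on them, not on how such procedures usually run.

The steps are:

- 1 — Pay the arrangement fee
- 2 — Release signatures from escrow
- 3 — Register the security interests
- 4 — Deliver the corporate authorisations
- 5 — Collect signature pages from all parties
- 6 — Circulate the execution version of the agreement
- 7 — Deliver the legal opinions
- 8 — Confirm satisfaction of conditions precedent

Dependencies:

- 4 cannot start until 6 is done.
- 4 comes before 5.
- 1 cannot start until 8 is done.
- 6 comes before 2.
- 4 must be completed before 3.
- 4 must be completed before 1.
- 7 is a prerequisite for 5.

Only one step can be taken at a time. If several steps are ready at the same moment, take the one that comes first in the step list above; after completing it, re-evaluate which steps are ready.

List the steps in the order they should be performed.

6 → 2 → 4 → 3 → 7 → 5 → 8 → 1

6, 7 and 8 have no prerequisites; 6 is listed earlier, so 6 is first.
Now 2, 4, 7 and 8 have their prerequisites met. 2 is listed earlier, so 2 next.
Now 4, 7 and 8 have their prerequisites met. 4 is listed earlier, so 4 next.
3, 7 and 8 are all available; 3 is listed earlier → 3.
Ready: 7 and 8. 7 is listed earlier → 7.
5 now also ready, so the ready set is {5, 8}; 5 is listed earlier → 5.
That leaves 8 as the only ready step → 8.
1 needed 4 and 8, now all done → 1.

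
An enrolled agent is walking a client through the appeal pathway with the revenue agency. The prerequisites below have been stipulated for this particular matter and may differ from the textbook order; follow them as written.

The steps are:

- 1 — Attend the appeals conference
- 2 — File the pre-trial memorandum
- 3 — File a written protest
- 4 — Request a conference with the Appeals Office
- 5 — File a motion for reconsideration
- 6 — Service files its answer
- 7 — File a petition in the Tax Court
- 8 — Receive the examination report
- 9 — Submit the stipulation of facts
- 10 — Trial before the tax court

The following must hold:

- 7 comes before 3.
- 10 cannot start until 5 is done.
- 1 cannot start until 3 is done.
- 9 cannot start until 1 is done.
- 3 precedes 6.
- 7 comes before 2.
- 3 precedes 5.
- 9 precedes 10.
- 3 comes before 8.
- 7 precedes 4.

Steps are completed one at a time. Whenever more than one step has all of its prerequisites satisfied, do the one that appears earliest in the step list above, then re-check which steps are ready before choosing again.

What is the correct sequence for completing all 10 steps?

7, 2, 3, 1, 4, 5, 6, 8, 9, 10

Only 7 has no prerequisites, so it is first.
2, 3 and 4 are all available; 2 is listed earlier → 2.
Ready: 3 and 4. 3 is listed earlier → 3.
Ready: 1, 4, 5, 6 and 8. 1 is listed earlier → 1.
Ready: 4, 5, 6, 8 and 9. 4 is listed earlier → 4.
5, 6, 8 and 9 are all available; 5 is listed earlier → 5.
Now 6, 8 and 9 have their prerequisites met. 6 is listed earlier, so 6 next.
Ready: 8 and 9. 8 is listed earlier → 8.
9 is the only step now ready → 9.
10 is the only step now ready → 10.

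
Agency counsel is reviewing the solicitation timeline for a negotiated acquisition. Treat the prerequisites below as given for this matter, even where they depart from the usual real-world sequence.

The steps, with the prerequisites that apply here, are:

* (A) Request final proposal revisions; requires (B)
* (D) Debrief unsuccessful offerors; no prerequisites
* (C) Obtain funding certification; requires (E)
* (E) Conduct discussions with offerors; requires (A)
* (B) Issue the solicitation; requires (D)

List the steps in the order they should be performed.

(D) has no prerequisites → (D) first.
(B) needed (D), now all done → (B).
Next only (A) has its prerequisites met → (A).
(E) needed (A), now all done → (E).
That leaves (C) as the only ready step → (C).

(D), (B), (A), (E), (C)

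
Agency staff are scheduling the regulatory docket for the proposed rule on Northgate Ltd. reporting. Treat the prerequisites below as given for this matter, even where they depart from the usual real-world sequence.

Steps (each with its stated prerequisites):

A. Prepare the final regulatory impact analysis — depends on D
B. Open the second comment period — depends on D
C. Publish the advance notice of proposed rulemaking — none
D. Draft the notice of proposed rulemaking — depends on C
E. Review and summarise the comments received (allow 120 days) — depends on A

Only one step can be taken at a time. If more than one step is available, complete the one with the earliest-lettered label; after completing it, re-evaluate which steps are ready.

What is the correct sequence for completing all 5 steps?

C, D, A, B, E

C is the only step with nothing outstanding, so it goes first.
D needed C, now all done → D.
Ready: A and B. A has the earlier label → A.
Now B and E have their prerequisites met. B has the earlier label, so B next.
That leaves E as the only ready step → E.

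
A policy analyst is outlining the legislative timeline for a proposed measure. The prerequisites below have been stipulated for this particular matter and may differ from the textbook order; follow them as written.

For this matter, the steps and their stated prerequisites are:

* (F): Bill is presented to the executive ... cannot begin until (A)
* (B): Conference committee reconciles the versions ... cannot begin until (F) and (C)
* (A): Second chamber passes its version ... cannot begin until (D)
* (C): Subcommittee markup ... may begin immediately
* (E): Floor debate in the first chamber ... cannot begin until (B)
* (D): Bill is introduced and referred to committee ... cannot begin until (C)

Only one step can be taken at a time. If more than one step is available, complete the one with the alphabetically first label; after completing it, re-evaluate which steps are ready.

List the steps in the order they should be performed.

Only (C) has no prerequisites, so it is first.
(D) is the only step now ready → (D).
(A) is the only step now ready → (A).
(F) needed (A), now all done → (F).
(B) is the only step now ready → (B).
That leaves (E) as the only ready step → (E).

(C) → (D) → (A) → (F) → (B) → (E)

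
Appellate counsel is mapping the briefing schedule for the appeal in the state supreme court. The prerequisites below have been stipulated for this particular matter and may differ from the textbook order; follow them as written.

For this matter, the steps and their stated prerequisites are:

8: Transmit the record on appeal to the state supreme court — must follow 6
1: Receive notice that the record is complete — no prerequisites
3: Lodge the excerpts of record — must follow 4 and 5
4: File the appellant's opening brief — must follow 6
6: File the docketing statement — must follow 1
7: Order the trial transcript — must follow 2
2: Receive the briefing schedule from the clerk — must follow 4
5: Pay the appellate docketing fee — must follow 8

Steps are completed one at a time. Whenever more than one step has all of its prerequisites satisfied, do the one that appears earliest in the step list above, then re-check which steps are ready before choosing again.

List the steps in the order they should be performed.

Only 1 has no prerequisites, so it is first.
Next only 6 has its prerequisites met → 6.
Ready: 8 and 4. 8 is listed earlier → 8.
5 now also ready, so the ready set is {4, 5}; 4 is listed earlier → 4.
2 now also ready, so the ready set is {2, 5}; 2 is listed earlier → 2.
Now 7 and 5 have their prerequisites met. 7 is listed earlier, so 7 next.
5 is the only step now ready → 5.
Next only 3 has its prerequisites met → 3.

1 → 6 → 8 → 4 → 2 → 7 → 5 → 3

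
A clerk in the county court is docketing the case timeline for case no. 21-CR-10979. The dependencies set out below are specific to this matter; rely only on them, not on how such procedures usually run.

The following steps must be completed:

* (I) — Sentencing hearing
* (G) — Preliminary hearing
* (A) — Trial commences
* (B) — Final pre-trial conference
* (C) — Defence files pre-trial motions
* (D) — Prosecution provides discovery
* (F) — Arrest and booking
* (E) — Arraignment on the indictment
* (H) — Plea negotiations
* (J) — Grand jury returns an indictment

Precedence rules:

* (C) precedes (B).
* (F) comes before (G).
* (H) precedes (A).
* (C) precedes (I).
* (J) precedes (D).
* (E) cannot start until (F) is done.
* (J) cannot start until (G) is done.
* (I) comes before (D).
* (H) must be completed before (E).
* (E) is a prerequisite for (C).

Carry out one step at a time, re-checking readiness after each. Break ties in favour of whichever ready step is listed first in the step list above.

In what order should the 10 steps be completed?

(F), (G), (H), (A), (E), (C), (I), (B), (J), (D)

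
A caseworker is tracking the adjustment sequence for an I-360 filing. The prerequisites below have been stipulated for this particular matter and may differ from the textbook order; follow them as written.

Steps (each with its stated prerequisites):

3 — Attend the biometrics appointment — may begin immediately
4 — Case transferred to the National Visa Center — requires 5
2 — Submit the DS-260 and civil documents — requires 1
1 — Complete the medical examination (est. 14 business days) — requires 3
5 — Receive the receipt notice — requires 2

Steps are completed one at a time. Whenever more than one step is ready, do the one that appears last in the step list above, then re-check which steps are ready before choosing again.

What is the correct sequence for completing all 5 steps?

3 1 2 5 4

3 is the only step with nothing outstanding, so it goes first.
Next only 1 has its prerequisites met → 1.
That leaves 2 as the only ready step → 2.
Next only 5 has its prerequisites met → 5.
Next only 4 has its prerequisites met → 4.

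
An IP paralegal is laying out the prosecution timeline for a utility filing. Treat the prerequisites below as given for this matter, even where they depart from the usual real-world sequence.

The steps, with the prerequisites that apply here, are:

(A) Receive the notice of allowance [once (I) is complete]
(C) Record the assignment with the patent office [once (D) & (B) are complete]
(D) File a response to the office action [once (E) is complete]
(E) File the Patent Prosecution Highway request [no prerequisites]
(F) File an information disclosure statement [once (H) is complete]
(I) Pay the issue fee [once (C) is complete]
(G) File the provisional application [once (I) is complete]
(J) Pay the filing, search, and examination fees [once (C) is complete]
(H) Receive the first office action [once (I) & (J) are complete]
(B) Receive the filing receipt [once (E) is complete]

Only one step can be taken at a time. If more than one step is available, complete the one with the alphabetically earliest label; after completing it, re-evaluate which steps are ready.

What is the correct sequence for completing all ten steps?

(E) is the only step with nothing outstanding, so it goes first.
(B) and (D) are both available; (B) has the earlier label → (B).
(D) needed (E), now all done → (D).
(C) needed (B) and (D), now all done → (C).
(I) and (J) are both available; (I) has the earlier label → (I).
(A), (G) and (J) are all available; (A) has the earlier label → (A).
(G) and (J) are both available; (G) has the earlier label → (G).
(J) needed (C), now all done → (J).
Next only (H) has its prerequisites met → (H).
(F) needed (H), now all done → (F).

(E), (B), (D), (C), (I), (A), (G), (J), (H), (F)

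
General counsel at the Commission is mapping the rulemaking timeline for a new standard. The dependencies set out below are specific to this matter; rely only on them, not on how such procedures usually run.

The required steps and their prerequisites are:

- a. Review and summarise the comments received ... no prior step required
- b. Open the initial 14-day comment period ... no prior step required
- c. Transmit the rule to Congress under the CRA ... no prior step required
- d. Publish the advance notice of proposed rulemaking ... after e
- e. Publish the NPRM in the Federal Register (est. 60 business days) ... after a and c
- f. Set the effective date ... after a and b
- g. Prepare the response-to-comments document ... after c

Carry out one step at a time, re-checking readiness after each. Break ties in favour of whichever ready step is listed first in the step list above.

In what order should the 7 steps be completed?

a, b and c have no prerequisites; a is listed earlier, so a is first.
Now b and c have their prerequisites met. b is listed earlier, so b next.
f now also ready, so the ready set is {c, f}; c is listed earlier → c.
e and g now also ready, so the ready set is {e, f, g}; e is listed earlier → e.
d now also ready, so the ready set is {d, f, g}; d is listed earlier → d.
f and g are both available; f is listed earlier → f.
That leaves g as the only ready step → g.

a, b, c, e, d, f, g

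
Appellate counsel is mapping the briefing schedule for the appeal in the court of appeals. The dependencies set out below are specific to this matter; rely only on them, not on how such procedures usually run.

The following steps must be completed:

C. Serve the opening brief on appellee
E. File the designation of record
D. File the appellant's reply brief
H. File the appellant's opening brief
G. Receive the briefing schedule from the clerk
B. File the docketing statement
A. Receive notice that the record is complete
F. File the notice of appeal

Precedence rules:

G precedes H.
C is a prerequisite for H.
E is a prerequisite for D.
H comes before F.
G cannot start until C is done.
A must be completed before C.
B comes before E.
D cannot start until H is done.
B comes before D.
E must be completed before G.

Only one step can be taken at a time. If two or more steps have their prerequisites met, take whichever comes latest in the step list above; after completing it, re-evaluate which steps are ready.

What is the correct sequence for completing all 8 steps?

Nothing is required for A and B. A is listed later → A first.
Ready: B and C. B is listed later → B.
E and C are both available; E is listed later → E.
Next only C has its prerequisites met → C.
Next only G has its prerequisites met → G.
That leaves H as the only ready step → H.
Now F and D have their prerequisites met. F is listed later, so F next.
D is the only step now ready → D.

A, B, E, C, G, H, F, D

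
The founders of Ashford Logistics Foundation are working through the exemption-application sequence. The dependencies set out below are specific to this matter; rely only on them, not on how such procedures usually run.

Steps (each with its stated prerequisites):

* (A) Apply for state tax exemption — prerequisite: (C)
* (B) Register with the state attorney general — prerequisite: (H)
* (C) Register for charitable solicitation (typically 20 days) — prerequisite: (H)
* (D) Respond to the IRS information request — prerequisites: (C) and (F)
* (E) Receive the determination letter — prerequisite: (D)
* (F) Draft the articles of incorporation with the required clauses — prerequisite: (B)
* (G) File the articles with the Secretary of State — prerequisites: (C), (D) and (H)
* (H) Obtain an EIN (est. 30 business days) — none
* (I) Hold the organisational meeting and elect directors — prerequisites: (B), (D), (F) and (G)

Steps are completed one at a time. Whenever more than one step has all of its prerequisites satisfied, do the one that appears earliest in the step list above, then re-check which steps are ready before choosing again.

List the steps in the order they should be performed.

(H) → (B) → (C) → (A) → (F) → (D) → (E) → (G) → (I)

(H) is the only step with nothing outstanding, so it goes first.
Now (B) and (C) have their prerequisites met. (B) is listed earlier, so (B) next.
Ready: (C) and (F). (C) is listed earlier → (C).
(A) and (F) are both available; (A) is listed earlier → (A).
Next only (F) has its prerequisites met → (F).
(D) needed (C) and (F), now all done → (D).
(E) and (G) are both available; (E) is listed earlier → (E).
(G) needed (C), (D) and (H), now all done → (G).
(I) is the only step now ready → (I).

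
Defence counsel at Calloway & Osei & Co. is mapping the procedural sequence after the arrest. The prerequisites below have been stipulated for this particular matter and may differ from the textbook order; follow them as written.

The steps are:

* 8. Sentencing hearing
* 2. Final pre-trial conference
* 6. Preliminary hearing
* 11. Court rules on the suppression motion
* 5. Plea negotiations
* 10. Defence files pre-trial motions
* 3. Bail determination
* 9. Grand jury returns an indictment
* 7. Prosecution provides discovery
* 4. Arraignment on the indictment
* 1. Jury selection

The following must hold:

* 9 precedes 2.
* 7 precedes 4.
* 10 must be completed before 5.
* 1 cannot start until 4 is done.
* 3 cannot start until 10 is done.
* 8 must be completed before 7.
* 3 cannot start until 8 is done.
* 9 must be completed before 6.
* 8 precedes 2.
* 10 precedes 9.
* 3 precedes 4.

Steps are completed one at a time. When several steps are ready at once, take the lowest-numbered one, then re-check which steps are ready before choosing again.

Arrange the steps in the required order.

8 → 7 → 10 → 3 → 4 → 1 → 5 → 9 → 2 → 6 → 11

8, 10 and 11 have no prerequisites; 8 has the earlier label, so 8 is first.
7 now also ready, so the ready set is {7, 10, 11}; 7 has the earlier label → 7.
Ready: 10 and 11. 10 has the earlier label → 10.
3, 5 and 9 now also ready, so the ready set is {3, 5, 9, 11}; 3 has the earlier label → 3.
Ready: 4, 5, 9 and 11. 4 has the earlier label → 4.
1, 5, 9 and 11 are all available; 1 has the earlier label → 1.
5, 9 and 11 are all available; 5 has the earlier label → 5.
Now 9 and 11 have their prerequisites met. 9 has the earlier label, so 9 next.
2 and 6 now also ready, so the ready set is {2, 6, 11}; 2 has the earlier label → 2.
Ready: 6 and 11. 6 has the earlier label → 6.
11 is the only step now ready → 11.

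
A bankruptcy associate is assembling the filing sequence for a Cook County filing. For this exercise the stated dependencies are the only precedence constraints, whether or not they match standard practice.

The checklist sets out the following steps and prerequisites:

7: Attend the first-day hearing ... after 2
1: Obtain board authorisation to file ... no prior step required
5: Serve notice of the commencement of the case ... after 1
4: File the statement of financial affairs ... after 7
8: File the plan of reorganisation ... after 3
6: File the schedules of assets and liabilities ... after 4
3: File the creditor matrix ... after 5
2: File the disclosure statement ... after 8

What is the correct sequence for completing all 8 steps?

1 5 3 8 2 7 4 6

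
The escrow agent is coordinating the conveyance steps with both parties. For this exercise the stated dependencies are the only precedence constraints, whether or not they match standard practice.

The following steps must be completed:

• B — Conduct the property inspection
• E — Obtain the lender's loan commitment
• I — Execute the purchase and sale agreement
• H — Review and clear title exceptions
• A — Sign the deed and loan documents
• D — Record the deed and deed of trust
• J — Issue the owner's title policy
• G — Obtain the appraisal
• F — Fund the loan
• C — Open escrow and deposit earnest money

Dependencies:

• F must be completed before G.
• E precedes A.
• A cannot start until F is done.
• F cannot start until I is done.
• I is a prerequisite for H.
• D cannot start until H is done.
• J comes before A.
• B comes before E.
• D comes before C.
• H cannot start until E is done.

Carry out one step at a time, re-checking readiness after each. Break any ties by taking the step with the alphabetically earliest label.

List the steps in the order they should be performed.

B, I and J have no prerequisites; B has the earlier label, so B is first.
E, I and J are all available; E has the earlier label → E.
Ready: I and J. I has the earlier label → I.
Now F, H and J have their prerequisites met. F has the earlier label, so F next.
G now also ready, so the ready set is {G, H, J}; G has the earlier label → G.
Ready: H and J. H has the earlier label → H.
Now D and J have their prerequisites met. D has the earlier label, so D next.
C and J are both available; C has the earlier label → C.
J is the only step now ready → J.
That leaves A as the only ready step → A.

B → E → I → F → G → H → D → C → J → A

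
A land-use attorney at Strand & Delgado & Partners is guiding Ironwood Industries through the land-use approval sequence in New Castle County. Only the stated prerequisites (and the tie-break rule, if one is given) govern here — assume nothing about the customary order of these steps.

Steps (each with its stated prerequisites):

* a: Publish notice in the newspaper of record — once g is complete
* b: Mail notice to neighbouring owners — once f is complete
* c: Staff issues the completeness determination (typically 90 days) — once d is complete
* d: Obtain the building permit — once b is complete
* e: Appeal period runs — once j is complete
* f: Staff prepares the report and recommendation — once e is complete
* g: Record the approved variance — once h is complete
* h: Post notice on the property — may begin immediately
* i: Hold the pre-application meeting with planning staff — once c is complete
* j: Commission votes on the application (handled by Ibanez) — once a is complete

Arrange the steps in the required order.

h, g, a, j, e, f, b, d, c, i

Only h has no prerequisites, so it is first.
g needed h, now all done → g.
Next only a has its prerequisites met → a.
j is the only step now ready → j.
Next only e has its prerequisites met → e.
That leaves f as the only ready step → f.
Next only b has its prerequisites met → b.
d is the only step now ready → d.
Next only c has its prerequisites met → c.
i needed c, now all done → i.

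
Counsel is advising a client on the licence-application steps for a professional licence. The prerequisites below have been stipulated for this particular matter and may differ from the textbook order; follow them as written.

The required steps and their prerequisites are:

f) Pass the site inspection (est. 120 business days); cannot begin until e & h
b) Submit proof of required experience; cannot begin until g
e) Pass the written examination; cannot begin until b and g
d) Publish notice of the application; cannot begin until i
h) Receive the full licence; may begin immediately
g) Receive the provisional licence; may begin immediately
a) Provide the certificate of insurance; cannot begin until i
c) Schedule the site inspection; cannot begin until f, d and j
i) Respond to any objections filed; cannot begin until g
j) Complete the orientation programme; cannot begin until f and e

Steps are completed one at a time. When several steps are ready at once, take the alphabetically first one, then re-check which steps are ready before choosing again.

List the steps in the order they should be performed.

g, b, e, h, f, i, a, d, j, c

g and h have no prerequisites; g has the earlier label, so g is first.
b and i now also ready, so the ready set is {b, h, i}; b has the earlier label → b.
e now also ready, so the ready set is {e, h, i}; e has the earlier label → e.
Ready: h and i. h has the earlier label → h.
f now also ready, so the ready set is {f, i}; f has the earlier label → f.
i and j are both available; i has the earlier label → i.
Ready: a, d and j. a has the earlier label → a.
Ready: d and j. d has the earlier label → d.
Next only j has its prerequisites met → j.
c is the only step now ready → c.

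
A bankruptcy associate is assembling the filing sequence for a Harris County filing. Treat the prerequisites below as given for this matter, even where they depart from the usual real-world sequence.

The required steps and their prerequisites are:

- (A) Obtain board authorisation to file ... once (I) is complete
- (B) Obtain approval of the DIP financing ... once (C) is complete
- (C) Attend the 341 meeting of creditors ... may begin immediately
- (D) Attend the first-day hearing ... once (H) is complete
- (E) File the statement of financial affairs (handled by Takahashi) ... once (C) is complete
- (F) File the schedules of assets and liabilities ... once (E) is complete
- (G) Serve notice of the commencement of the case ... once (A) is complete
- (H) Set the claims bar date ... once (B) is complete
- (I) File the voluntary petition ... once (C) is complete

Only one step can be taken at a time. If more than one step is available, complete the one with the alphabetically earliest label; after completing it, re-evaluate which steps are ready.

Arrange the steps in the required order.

(C) (B) (E) (F) (H) (D) (I) (A) (G)

(C) has no prerequisites → (C) first.
Ready: (B), (E) and (I). (B) has the earlier label → (B).
Now (E), (H) and (I) have their prerequisites met. (E) has the earlier label, so (E) next.
(F), (H) and (I) are all available; (F) has the earlier label → (F).
Ready: (H) and (I). (H) has the earlier label → (H).
(D) and (I) are both available; (D) has the earlier label → (D).
That leaves (I) as the only ready step → (I).
(A) needed (I), now all done → (A).
(G) is the only step now ready → (G).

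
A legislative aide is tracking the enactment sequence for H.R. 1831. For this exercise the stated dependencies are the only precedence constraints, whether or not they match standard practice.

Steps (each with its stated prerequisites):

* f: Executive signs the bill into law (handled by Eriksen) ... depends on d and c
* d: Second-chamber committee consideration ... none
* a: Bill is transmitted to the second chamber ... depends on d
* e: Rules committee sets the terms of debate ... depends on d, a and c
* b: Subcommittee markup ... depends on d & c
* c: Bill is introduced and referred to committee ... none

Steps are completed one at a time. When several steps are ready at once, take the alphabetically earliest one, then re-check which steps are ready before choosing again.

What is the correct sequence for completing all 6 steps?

c, d, a, b, e, f

Nothing is required for c and d. c has the earlier label → c first.
Next only d has its prerequisites met → d.
Ready: a, b and f. a has the earlier label → a.
e now also ready, so the ready set is {b, e, f}; b has the earlier label → b.
Ready: e and f. e has the earlier label → e.
f needed c and d, now all done → f.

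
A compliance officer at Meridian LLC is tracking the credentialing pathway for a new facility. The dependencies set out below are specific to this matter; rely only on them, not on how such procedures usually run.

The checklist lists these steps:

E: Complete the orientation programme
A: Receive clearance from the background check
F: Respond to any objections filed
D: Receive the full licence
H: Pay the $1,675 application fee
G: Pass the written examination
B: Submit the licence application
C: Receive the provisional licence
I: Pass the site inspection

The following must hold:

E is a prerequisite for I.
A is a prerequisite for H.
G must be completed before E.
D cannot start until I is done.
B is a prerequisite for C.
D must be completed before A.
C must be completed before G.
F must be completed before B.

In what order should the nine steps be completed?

F B C G E I D A H

F has no prerequisites → F first.
Next only B has its prerequisites met → B.
C is the only step now ready → C.
G is the only step now ready → G.
That leaves E as the only ready step → E.
I is the only step now ready → I.
D is the only step now ready → D.
A is the only step now ready → A.
That leaves H as the only ready step → H.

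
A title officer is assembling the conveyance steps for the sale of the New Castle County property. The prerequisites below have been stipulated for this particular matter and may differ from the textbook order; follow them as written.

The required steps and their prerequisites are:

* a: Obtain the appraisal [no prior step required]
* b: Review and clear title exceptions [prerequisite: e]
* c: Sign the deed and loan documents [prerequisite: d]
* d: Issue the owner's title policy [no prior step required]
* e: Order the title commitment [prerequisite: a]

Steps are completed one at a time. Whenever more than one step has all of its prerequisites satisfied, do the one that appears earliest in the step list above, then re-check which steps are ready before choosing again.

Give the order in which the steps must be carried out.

a, d, c, e, b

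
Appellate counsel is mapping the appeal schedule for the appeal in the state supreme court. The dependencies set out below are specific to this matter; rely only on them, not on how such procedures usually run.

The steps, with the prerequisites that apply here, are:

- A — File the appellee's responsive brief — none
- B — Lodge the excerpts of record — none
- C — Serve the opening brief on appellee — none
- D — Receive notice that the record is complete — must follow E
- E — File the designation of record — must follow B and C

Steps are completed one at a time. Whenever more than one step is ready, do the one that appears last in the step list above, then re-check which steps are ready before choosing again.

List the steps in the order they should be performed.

C, B and A have no prerequisites; C is listed later, so C is first.
B and A are both available; B is listed later → B.
Now E and A have their prerequisites met. E is listed later, so E next.
D and A are both available; D is listed later → D.
A is the only step now ready → A.

C, B, E, D, A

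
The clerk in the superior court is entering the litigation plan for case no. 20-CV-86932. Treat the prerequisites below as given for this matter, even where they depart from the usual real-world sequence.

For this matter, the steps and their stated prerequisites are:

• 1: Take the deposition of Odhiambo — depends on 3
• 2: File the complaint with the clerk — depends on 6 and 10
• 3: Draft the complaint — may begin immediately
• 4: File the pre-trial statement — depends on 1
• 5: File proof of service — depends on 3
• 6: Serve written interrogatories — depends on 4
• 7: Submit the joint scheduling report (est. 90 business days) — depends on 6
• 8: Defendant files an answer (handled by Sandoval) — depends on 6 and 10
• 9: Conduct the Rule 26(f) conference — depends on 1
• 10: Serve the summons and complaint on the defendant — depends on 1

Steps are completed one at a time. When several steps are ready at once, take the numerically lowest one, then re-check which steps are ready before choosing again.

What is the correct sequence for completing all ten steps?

3, 1, 4, 5, 6, 7, 9, 10, 2, 8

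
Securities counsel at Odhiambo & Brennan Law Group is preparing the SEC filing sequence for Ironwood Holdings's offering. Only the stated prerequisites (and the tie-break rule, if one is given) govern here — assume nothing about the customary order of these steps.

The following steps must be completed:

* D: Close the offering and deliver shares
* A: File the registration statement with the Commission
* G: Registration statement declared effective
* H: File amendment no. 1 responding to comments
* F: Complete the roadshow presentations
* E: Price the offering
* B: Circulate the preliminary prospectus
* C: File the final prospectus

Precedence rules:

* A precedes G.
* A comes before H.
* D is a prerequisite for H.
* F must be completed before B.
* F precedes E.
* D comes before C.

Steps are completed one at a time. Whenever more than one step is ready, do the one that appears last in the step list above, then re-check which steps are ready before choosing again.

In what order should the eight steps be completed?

F, B, E, A, G, D, C, H

F, A and D have no prerequisites; F is listed later, so F is first.
B and E now also ready, so the ready set is {B, E, A, D}; B is listed later → B.
E, A and D are all available; E is listed later → E.
Now A and D have their prerequisites met. A is listed later, so A next.
G now also ready, so the ready set is {G, D}; G is listed later → G.
That leaves D as the only ready step → D.
Ready: C and H. C is listed later → C.
H needed A and D, now all done → H.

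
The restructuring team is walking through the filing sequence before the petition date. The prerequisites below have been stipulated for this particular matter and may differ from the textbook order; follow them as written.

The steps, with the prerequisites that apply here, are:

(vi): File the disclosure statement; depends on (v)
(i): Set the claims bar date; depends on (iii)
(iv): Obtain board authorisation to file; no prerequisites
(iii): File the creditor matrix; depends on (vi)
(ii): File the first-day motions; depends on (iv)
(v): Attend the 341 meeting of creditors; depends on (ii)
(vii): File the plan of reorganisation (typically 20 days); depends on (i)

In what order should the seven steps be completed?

(iv) (ii) (v) (vi) (iii) (i) (vii)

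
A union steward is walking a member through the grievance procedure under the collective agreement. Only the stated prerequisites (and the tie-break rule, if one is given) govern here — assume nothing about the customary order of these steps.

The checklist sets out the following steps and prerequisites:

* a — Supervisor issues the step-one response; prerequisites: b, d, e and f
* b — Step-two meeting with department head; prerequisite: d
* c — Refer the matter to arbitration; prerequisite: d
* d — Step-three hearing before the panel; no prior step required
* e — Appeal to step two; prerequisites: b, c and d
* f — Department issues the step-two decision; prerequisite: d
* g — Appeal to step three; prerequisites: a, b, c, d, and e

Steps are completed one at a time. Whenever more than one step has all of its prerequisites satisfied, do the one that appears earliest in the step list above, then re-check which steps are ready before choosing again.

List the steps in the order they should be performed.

d, b, c, e, f, a, g

d is the only step with nothing outstanding, so it goes first.
b, c and f are all available; b is listed earlier → b.
Now c and f have their prerequisites met. c is listed earlier, so c next.
e now also ready, so the ready set is {e, f}; e is listed earlier → e.
That leaves f as the only ready step → f.
a needed b, d, e and f, now all done → a.
Next only g has its prerequisites met → g.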